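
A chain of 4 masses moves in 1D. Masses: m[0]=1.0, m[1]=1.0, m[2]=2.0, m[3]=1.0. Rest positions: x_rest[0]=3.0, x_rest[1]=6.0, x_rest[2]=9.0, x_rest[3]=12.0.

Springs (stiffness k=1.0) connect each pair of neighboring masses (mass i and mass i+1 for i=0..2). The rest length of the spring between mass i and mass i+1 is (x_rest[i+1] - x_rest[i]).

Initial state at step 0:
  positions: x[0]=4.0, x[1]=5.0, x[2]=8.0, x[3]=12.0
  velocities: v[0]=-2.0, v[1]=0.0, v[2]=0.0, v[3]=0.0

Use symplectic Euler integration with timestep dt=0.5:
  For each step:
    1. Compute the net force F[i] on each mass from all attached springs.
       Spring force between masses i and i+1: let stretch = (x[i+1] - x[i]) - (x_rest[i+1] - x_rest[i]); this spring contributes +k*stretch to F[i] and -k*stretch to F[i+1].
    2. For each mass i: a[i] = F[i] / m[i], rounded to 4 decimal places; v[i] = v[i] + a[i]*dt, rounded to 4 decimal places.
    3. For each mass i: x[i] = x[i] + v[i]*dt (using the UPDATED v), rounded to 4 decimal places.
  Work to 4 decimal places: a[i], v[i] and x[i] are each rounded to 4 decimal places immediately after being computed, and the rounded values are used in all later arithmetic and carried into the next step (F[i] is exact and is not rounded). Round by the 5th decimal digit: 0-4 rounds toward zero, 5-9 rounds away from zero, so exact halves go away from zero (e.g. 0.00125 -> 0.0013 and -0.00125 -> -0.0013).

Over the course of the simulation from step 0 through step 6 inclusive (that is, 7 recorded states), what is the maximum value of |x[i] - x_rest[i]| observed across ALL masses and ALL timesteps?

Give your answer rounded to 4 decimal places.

Answer: 3.3653

Derivation:
Step 0: x=[4.0000 5.0000 8.0000 12.0000] v=[-2.0000 0.0000 0.0000 0.0000]
Step 1: x=[2.5000 5.5000 8.1250 11.7500] v=[-3.0000 1.0000 0.2500 -0.5000]
Step 2: x=[1.0000 5.9063 8.3750 11.3438] v=[-3.0000 0.8125 0.5000 -0.8125]
Step 3: x=[-0.0235 5.7032 8.6876 10.9454] v=[-2.0469 -0.4063 0.6251 -0.7969]
Step 4: x=[-0.3653 4.8145 8.9094 10.7325] v=[-0.6836 -1.7775 0.4435 -0.4258]
Step 5: x=[-0.1622 3.6545 8.8472 10.8139] v=[0.4063 -2.3200 -0.1245 0.1627]
Step 6: x=[0.2452 2.8385 8.3817 11.1536] v=[0.8147 -1.6320 -0.9310 0.6794]
Max displacement = 3.3653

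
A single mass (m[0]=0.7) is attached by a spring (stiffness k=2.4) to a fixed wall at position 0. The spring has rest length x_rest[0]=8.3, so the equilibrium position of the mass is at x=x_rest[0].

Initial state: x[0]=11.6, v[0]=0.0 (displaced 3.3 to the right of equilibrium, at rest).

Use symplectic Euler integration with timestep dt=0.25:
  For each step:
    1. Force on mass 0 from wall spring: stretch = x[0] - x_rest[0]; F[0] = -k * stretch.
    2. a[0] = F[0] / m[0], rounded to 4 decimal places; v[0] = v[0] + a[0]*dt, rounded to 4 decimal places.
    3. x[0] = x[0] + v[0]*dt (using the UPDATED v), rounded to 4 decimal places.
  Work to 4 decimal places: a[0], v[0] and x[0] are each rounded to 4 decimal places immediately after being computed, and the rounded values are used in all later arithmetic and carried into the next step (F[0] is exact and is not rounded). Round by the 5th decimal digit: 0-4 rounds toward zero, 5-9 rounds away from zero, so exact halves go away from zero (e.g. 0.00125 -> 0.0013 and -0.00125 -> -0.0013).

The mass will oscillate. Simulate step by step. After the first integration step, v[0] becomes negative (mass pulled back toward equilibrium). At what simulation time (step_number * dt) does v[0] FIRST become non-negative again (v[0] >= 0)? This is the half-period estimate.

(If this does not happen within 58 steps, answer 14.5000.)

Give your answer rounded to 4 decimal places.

Answer: 1.7500

Derivation:
Step 0: x=[11.6000] v=[0.0000]
Step 1: x=[10.8929] v=[-2.8286]
Step 2: x=[9.6301] v=[-5.0511]
Step 3: x=[8.0823] v=[-6.1912]
Step 4: x=[6.5812] v=[-6.0046]
Step 5: x=[5.4484] v=[-4.5314]
Step 6: x=[4.9266] v=[-2.0872]
Step 7: x=[5.1277] v=[0.8043]
First v>=0 after going negative at step 7, time=1.7500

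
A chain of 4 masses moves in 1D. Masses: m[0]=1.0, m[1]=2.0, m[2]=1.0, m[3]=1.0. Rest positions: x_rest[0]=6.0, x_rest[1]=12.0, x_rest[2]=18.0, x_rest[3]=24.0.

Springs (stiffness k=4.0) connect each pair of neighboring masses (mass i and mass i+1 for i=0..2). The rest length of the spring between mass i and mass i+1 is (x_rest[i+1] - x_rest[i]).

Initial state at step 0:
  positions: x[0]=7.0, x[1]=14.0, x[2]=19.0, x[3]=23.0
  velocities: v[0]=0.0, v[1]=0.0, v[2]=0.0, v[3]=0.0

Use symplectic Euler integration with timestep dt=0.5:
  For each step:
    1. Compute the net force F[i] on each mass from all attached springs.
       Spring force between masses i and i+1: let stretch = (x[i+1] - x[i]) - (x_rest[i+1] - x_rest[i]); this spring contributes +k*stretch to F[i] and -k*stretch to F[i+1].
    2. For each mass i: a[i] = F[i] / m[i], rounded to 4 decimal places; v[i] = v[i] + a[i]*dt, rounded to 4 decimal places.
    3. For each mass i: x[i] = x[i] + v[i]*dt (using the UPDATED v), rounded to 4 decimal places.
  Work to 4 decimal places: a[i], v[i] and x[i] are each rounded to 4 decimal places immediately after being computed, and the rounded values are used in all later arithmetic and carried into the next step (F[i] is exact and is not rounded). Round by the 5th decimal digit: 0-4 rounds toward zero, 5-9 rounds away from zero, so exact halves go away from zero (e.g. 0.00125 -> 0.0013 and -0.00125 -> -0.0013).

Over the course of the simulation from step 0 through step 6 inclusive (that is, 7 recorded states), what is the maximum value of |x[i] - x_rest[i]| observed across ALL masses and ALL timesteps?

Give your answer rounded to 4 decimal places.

Step 0: x=[7.0000 14.0000 19.0000 23.0000] v=[0.0000 0.0000 0.0000 0.0000]
Step 1: x=[8.0000 13.0000 18.0000 25.0000] v=[2.0000 -2.0000 -2.0000 4.0000]
Step 2: x=[8.0000 12.0000 19.0000 26.0000] v=[0.0000 -2.0000 2.0000 2.0000]
Step 3: x=[6.0000 12.5000 20.0000 26.0000] v=[-4.0000 1.0000 2.0000 0.0000]
Step 4: x=[4.5000 13.5000 19.5000 26.0000] v=[-3.0000 2.0000 -1.0000 0.0000]
Step 5: x=[6.0000 13.0000 19.5000 25.5000] v=[3.0000 -1.0000 0.0000 -1.0000]
Step 6: x=[8.5000 12.2500 19.0000 25.0000] v=[5.0000 -1.5000 -1.0000 -1.0000]
Max displacement = 2.5000

Answer: 2.5000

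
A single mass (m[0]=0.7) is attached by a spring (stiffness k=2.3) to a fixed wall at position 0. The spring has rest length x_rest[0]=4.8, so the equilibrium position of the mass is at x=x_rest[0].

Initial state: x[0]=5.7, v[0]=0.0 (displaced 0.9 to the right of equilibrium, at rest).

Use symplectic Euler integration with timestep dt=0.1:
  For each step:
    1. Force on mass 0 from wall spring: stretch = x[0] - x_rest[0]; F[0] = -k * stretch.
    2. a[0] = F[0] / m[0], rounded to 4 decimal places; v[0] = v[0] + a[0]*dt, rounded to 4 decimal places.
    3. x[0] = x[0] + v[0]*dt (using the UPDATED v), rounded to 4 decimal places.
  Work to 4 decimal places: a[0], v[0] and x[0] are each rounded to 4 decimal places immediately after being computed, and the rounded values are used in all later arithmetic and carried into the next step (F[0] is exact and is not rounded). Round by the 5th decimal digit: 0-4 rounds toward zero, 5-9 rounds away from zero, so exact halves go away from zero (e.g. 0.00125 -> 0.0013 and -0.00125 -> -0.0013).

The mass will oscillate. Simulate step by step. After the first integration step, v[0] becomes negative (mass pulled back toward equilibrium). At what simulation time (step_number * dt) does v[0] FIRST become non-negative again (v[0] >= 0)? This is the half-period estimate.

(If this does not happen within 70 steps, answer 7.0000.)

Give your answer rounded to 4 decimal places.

Answer: 1.8000

Derivation:
Step 0: x=[5.7000] v=[0.0000]
Step 1: x=[5.6704] v=[-0.2957]
Step 2: x=[5.6122] v=[-0.5817]
Step 3: x=[5.5273] v=[-0.8486]
Step 4: x=[5.4185] v=[-1.0876]
Step 5: x=[5.2894] v=[-1.2908]
Step 6: x=[5.1442] v=[-1.4516]
Step 7: x=[4.9877] v=[-1.5647]
Step 8: x=[4.8251] v=[-1.6264]
Step 9: x=[4.6616] v=[-1.6347]
Step 10: x=[4.5027] v=[-1.5892]
Step 11: x=[4.3536] v=[-1.4915]
Step 12: x=[4.2191] v=[-1.3448]
Step 13: x=[4.1037] v=[-1.1539]
Step 14: x=[4.0112] v=[-0.9251]
Step 15: x=[3.9446] v=[-0.6659]
Step 16: x=[3.9061] v=[-0.3848]
Step 17: x=[3.8970] v=[-0.0911]
Step 18: x=[3.9176] v=[0.2056]
First v>=0 after going negative at step 18, time=1.8000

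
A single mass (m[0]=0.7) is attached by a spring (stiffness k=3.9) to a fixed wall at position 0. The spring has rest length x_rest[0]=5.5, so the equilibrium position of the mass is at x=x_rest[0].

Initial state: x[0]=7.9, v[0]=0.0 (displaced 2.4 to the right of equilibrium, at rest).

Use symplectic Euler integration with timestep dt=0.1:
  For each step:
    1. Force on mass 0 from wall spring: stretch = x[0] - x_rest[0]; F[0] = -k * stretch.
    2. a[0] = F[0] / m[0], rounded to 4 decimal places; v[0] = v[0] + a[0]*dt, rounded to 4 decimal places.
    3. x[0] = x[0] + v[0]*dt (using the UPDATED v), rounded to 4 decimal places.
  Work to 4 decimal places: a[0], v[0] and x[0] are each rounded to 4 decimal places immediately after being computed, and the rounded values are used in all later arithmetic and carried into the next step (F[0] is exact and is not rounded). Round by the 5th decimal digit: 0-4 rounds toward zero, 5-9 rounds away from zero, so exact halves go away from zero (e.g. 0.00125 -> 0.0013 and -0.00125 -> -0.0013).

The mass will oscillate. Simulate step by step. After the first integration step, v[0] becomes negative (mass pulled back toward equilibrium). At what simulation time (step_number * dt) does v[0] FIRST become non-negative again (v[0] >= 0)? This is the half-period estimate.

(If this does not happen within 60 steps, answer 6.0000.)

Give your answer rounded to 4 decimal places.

Answer: 1.4000

Derivation:
Step 0: x=[7.9000] v=[0.0000]
Step 1: x=[7.7663] v=[-1.3371]
Step 2: x=[7.5063] v=[-2.5998]
Step 3: x=[7.1345] v=[-3.7176]
Step 4: x=[6.6717] v=[-4.6283]
Step 5: x=[6.1436] v=[-5.2811]
Step 6: x=[5.5796] v=[-5.6397]
Step 7: x=[5.0112] v=[-5.6841]
Step 8: x=[4.4700] v=[-5.4118]
Step 9: x=[3.9862] v=[-4.8379]
Step 10: x=[3.5868] v=[-3.9945]
Step 11: x=[3.2939] v=[-2.9286]
Step 12: x=[3.1240] v=[-1.6995]
Step 13: x=[3.0864] v=[-0.3757]
Step 14: x=[3.1833] v=[0.9690]
First v>=0 after going negative at step 14, time=1.4000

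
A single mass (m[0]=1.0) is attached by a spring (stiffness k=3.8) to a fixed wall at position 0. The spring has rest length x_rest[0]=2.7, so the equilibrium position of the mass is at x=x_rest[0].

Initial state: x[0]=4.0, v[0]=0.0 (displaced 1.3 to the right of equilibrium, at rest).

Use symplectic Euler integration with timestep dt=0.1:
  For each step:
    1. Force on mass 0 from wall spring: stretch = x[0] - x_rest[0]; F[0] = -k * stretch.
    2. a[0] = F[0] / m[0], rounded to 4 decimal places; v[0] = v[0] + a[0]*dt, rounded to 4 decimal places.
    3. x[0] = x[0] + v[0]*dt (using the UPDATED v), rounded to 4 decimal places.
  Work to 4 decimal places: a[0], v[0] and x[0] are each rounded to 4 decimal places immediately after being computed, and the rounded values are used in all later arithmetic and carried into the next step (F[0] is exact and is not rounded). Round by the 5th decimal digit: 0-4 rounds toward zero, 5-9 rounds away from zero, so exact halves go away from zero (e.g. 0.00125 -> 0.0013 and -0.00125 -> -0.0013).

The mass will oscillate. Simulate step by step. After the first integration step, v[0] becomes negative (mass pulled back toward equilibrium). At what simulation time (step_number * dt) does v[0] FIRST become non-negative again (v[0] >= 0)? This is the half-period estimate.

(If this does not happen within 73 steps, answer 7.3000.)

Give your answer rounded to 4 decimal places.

Answer: 1.7000

Derivation:
Step 0: x=[4.0000] v=[0.0000]
Step 1: x=[3.9506] v=[-0.4940]
Step 2: x=[3.8537] v=[-0.9692]
Step 3: x=[3.7129] v=[-1.4076]
Step 4: x=[3.5337] v=[-1.7925]
Step 5: x=[3.3228] v=[-2.1093]
Step 6: x=[3.0882] v=[-2.3460]
Step 7: x=[2.8389] v=[-2.4935]
Step 8: x=[2.5843] v=[-2.5463]
Step 9: x=[2.3341] v=[-2.5023]
Step 10: x=[2.0978] v=[-2.3633]
Step 11: x=[1.8844] v=[-2.1345]
Step 12: x=[1.7019] v=[-1.8246]
Step 13: x=[1.5574] v=[-1.4453]
Step 14: x=[1.4563] v=[-1.0111]
Step 15: x=[1.4025] v=[-0.5385]
Step 16: x=[1.3980] v=[-0.0455]
Step 17: x=[1.4429] v=[0.4493]
First v>=0 after going negative at step 17, time=1.7000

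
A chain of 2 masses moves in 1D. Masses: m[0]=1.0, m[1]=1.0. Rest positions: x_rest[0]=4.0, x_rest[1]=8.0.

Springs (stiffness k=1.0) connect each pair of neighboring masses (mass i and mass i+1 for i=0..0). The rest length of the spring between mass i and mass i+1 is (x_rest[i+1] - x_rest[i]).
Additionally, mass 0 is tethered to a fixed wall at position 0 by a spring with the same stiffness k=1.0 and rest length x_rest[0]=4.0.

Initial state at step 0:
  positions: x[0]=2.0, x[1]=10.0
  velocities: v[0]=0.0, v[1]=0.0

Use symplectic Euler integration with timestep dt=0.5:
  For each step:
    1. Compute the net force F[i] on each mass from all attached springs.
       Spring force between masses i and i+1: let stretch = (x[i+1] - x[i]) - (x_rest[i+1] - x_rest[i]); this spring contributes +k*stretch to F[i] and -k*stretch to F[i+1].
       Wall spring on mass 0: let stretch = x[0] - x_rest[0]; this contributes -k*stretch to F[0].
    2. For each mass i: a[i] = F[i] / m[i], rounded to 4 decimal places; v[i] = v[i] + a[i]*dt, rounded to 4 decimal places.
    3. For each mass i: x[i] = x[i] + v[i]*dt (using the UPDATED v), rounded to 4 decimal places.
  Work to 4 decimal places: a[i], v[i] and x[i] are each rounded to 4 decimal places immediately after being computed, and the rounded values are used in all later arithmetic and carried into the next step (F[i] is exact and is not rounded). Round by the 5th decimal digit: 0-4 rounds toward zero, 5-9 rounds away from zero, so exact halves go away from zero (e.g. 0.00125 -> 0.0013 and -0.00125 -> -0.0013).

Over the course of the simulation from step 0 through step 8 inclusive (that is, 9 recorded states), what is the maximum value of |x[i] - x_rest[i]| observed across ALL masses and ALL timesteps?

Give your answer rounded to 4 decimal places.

Answer: 2.7959

Derivation:
Step 0: x=[2.0000 10.0000] v=[0.0000 0.0000]
Step 1: x=[3.5000 9.0000] v=[3.0000 -2.0000]
Step 2: x=[5.5000 7.6250] v=[4.0000 -2.7500]
Step 3: x=[6.6563 6.7188] v=[2.3125 -1.8125]
Step 4: x=[6.1641 6.7970] v=[-0.9844 0.1563]
Step 5: x=[4.2891 7.7170] v=[-3.7500 1.8399]
Step 6: x=[2.1988 8.7800] v=[-4.1806 2.1260]
Step 7: x=[1.2041 9.1977] v=[-1.9894 0.8354]
Step 8: x=[1.9068 8.6170] v=[1.4054 -1.1614]
Max displacement = 2.7959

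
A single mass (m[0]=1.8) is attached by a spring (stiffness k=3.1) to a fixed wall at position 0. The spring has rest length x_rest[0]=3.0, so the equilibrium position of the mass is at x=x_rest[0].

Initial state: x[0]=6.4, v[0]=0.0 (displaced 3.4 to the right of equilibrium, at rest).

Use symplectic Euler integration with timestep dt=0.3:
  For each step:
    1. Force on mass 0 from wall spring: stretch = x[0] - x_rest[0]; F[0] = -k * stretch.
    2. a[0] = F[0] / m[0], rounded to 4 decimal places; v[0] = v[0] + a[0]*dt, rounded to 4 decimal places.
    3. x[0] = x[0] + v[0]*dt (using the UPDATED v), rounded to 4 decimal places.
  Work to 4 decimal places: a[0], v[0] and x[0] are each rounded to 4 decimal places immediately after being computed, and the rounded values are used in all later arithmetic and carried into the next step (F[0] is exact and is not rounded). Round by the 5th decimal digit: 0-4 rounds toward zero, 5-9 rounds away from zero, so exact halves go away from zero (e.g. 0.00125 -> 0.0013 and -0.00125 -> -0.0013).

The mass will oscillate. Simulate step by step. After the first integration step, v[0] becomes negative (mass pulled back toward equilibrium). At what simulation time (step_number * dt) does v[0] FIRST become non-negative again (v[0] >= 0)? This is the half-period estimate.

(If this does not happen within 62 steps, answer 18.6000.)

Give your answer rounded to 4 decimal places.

Answer: 2.4000

Derivation:
Step 0: x=[6.4000] v=[0.0000]
Step 1: x=[5.8730] v=[-1.7567]
Step 2: x=[4.9007] v=[-3.2411]
Step 3: x=[3.6338] v=[-4.2231]
Step 4: x=[2.2686] v=[-4.5506]
Step 5: x=[1.0168] v=[-4.1727]
Step 6: x=[0.0724] v=[-3.1481]
Step 7: x=[-0.4183] v=[-1.6355]
Step 8: x=[-0.3791] v=[0.1306]
First v>=0 after going negative at step 8, time=2.4000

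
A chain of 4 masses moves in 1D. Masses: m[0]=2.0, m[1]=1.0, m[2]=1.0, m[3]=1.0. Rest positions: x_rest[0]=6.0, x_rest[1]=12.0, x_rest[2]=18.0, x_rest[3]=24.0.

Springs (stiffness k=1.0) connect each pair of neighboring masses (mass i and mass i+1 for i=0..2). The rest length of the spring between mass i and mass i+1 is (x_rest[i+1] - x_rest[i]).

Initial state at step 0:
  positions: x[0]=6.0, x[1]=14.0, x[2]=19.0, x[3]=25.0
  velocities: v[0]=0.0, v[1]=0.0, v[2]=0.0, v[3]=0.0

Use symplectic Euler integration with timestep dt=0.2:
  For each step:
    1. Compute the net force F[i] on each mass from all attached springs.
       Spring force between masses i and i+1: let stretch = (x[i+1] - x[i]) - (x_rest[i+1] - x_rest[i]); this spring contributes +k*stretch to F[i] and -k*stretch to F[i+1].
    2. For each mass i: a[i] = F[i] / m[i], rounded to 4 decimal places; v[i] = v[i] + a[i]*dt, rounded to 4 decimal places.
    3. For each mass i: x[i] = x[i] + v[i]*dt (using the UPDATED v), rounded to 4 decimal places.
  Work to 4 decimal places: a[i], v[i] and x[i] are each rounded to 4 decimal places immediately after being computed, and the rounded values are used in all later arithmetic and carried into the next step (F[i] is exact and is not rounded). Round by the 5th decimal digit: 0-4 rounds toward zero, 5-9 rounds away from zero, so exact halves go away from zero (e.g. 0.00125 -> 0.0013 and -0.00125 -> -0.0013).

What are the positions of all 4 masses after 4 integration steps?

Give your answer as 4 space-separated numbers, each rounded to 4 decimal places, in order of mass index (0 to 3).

Answer: 6.3542 12.9818 19.2883 25.0214

Derivation:
Step 0: x=[6.0000 14.0000 19.0000 25.0000] v=[0.0000 0.0000 0.0000 0.0000]
Step 1: x=[6.0400 13.8800 19.0400 25.0000] v=[0.2000 -0.6000 0.2000 0.0000]
Step 2: x=[6.1168 13.6528 19.1120 25.0016] v=[0.3840 -1.1360 0.3600 0.0080]
Step 3: x=[6.2243 13.3425 19.2012 25.0076] v=[0.5376 -1.5514 0.4461 0.0301]
Step 4: x=[6.3542 12.9818 19.2883 25.0214] v=[0.6494 -1.8033 0.4356 0.0688]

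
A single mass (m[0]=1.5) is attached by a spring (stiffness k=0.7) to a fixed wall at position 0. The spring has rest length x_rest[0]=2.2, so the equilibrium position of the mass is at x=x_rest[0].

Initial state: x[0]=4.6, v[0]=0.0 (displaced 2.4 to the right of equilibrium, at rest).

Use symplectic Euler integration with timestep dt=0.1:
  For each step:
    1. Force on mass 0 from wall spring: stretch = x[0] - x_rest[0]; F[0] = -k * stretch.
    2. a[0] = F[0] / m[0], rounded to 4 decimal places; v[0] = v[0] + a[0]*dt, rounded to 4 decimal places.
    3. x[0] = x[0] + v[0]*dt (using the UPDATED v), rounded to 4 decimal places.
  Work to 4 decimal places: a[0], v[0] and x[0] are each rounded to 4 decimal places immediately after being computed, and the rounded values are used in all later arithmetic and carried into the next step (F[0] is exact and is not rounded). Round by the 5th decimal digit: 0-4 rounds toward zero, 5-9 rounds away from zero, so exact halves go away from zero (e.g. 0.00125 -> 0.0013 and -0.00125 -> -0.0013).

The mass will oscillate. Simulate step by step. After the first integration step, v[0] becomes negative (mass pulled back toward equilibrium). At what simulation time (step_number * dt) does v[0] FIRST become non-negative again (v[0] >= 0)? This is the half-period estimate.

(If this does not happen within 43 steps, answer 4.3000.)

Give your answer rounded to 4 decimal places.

Step 0: x=[4.6000] v=[0.0000]
Step 1: x=[4.5888] v=[-0.1120]
Step 2: x=[4.5665] v=[-0.2235]
Step 3: x=[4.5331] v=[-0.3339]
Step 4: x=[4.4888] v=[-0.4428]
Step 5: x=[4.4338] v=[-0.5496]
Step 6: x=[4.3684] v=[-0.6538]
Step 7: x=[4.2929] v=[-0.7550]
Step 8: x=[4.2076] v=[-0.8527]
Step 9: x=[4.1130] v=[-0.9464]
Step 10: x=[4.0094] v=[-1.0357]
Step 11: x=[3.8974] v=[-1.1201]
Step 12: x=[3.7775] v=[-1.1993]
Step 13: x=[3.6502] v=[-1.2729]
Step 14: x=[3.5161] v=[-1.3406]
Step 15: x=[3.3759] v=[-1.4020]
Step 16: x=[3.2302] v=[-1.4569]
Step 17: x=[3.0797] v=[-1.5050]
Step 18: x=[2.9251] v=[-1.5461]
Step 19: x=[2.7671] v=[-1.5799]
Step 20: x=[2.6065] v=[-1.6064]
Step 21: x=[2.4440] v=[-1.6254]
Step 22: x=[2.2803] v=[-1.6368]
Step 23: x=[2.1162] v=[-1.6406]
Step 24: x=[1.9525] v=[-1.6367]
Step 25: x=[1.7900] v=[-1.6252]
Step 26: x=[1.6294] v=[-1.6061]
Step 27: x=[1.4715] v=[-1.5795]
Step 28: x=[1.3170] v=[-1.5455]
Step 29: x=[1.1666] v=[-1.5043]
Step 30: x=[1.0210] v=[-1.4561]
Step 31: x=[0.8809] v=[-1.4011]
Step 32: x=[0.7470] v=[-1.3395]
Step 33: x=[0.6198] v=[-1.2717]
Step 34: x=[0.5000] v=[-1.1980]
Step 35: x=[0.3881] v=[-1.1187]
Step 36: x=[0.2847] v=[-1.0341]
Step 37: x=[0.1902] v=[-0.9447]
Step 38: x=[0.1051] v=[-0.8509]
Step 39: x=[0.0298] v=[-0.7531]
Step 40: x=[-0.0354] v=[-0.6518]
Step 41: x=[-0.0902] v=[-0.5475]
Step 42: x=[-0.1343] v=[-0.4406]
Step 43: x=[-0.1675] v=[-0.3317]
v[0] did not become non-negative within 43 steps; using fallback time=4.3000

Answer: 4.3000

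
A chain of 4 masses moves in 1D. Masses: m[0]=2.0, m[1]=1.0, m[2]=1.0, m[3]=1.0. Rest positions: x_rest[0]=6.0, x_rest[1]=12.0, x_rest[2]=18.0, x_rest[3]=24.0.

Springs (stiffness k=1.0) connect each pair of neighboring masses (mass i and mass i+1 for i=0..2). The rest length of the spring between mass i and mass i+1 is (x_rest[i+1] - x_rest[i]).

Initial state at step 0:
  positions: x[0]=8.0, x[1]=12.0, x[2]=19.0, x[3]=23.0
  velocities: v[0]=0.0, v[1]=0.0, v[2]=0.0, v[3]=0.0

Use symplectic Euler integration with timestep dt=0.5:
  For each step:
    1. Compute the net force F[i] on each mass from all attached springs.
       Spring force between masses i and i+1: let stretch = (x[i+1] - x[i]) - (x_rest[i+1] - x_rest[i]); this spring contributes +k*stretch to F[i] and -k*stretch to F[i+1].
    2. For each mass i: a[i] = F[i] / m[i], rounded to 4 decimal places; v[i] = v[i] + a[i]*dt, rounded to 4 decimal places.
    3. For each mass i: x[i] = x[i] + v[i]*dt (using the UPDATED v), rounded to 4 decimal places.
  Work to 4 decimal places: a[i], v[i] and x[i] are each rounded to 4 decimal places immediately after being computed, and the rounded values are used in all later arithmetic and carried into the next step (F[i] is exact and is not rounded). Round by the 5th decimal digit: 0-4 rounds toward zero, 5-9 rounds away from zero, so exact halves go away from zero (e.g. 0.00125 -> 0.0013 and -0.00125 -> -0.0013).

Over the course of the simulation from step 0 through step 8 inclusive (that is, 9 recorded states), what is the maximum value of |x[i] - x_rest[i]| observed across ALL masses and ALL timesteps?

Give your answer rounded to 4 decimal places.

Step 0: x=[8.0000 12.0000 19.0000 23.0000] v=[0.0000 0.0000 0.0000 0.0000]
Step 1: x=[7.7500 12.7500 18.2500 23.5000] v=[-0.5000 1.5000 -1.5000 1.0000]
Step 2: x=[7.3750 13.6250 17.4375 24.1875] v=[-0.7500 1.7500 -1.6250 1.3750]
Step 3: x=[7.0313 13.8907 17.3594 24.6875] v=[-0.6875 0.5313 -0.1563 1.0000]
Step 4: x=[6.7950 13.3087 18.2461 24.8555] v=[-0.4727 -1.1641 1.7734 0.3360]
Step 5: x=[6.6229 12.3326 19.5508 24.8712] v=[-0.3443 -1.9523 2.6094 0.0313]
Step 6: x=[6.4145 11.7336 20.3811 25.0568] v=[-0.4169 -1.1981 1.6605 0.3711]
Step 7: x=[6.1209 11.9667 20.2184 25.5735] v=[-0.5872 0.4661 -0.3254 1.0333]
Step 8: x=[5.8080 12.8013 19.3316 26.2514] v=[-0.6258 1.6691 -1.7737 1.3558]
Max displacement = 2.3811

Answer: 2.3811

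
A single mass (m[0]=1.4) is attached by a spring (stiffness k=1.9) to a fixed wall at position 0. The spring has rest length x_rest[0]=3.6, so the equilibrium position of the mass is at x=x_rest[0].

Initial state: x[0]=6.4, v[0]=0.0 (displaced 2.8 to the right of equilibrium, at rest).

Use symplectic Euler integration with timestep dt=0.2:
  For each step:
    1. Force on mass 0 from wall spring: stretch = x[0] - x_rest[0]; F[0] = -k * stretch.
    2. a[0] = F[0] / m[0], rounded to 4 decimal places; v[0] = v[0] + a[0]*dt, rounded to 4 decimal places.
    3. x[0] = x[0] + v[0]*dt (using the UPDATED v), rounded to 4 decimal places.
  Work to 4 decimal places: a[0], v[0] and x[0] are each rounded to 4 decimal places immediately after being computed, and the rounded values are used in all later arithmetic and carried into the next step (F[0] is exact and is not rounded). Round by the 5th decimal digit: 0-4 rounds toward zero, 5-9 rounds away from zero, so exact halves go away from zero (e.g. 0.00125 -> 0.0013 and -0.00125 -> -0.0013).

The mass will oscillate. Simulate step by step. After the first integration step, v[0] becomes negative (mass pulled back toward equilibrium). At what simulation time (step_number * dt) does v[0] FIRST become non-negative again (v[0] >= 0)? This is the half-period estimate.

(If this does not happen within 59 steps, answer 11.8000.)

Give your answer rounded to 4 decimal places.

Step 0: x=[6.4000] v=[0.0000]
Step 1: x=[6.2480] v=[-0.7600]
Step 2: x=[5.9523] v=[-1.4787]
Step 3: x=[5.5289] v=[-2.1172]
Step 4: x=[5.0007] v=[-2.6408]
Step 5: x=[4.3965] v=[-3.0210]
Step 6: x=[3.7491] v=[-3.2372]
Step 7: x=[3.0936] v=[-3.2777]
Step 8: x=[2.4656] v=[-3.1402]
Step 9: x=[1.8991] v=[-2.8323]
Step 10: x=[1.4250] v=[-2.3706]
Step 11: x=[1.0690] v=[-1.7802]
Step 12: x=[0.8504] v=[-1.0932]
Step 13: x=[0.7810] v=[-0.3469]
Step 14: x=[0.8647] v=[0.4183]
First v>=0 after going negative at step 14, time=2.8000

Answer: 2.8000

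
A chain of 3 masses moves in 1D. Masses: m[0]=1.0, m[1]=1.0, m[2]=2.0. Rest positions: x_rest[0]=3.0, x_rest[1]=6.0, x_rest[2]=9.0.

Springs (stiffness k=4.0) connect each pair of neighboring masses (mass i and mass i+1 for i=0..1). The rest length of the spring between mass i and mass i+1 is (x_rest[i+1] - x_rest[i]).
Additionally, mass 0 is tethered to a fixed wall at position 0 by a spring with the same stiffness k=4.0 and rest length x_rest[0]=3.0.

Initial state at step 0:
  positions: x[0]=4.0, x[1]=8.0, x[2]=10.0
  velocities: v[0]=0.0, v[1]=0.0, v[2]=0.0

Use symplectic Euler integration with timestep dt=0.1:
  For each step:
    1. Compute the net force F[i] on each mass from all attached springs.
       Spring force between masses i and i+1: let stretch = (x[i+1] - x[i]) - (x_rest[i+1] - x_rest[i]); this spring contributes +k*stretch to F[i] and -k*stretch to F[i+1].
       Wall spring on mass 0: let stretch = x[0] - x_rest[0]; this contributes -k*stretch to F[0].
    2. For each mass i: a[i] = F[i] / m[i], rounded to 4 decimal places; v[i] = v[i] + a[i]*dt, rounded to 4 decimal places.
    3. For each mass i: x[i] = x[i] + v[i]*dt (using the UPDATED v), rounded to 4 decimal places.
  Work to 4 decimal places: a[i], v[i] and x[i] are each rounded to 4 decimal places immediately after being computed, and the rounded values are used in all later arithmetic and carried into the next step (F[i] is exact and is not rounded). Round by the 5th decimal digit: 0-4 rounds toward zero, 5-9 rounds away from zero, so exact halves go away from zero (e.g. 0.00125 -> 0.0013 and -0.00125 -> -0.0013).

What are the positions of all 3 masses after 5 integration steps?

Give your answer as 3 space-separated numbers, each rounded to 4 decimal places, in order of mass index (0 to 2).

Answer: 3.9025 7.0309 10.2350

Derivation:
Step 0: x=[4.0000 8.0000 10.0000] v=[0.0000 0.0000 0.0000]
Step 1: x=[4.0000 7.9200 10.0200] v=[0.0000 -0.8000 0.2000]
Step 2: x=[3.9968 7.7672 10.0580] v=[-0.0320 -1.5280 0.3800]
Step 3: x=[3.9845 7.5552 10.1102] v=[-0.1226 -2.1198 0.5218]
Step 4: x=[3.9557 7.3026 10.1713] v=[-0.2881 -2.5261 0.6108]
Step 5: x=[3.9025 7.0309 10.2350] v=[-0.5316 -2.7174 0.6371]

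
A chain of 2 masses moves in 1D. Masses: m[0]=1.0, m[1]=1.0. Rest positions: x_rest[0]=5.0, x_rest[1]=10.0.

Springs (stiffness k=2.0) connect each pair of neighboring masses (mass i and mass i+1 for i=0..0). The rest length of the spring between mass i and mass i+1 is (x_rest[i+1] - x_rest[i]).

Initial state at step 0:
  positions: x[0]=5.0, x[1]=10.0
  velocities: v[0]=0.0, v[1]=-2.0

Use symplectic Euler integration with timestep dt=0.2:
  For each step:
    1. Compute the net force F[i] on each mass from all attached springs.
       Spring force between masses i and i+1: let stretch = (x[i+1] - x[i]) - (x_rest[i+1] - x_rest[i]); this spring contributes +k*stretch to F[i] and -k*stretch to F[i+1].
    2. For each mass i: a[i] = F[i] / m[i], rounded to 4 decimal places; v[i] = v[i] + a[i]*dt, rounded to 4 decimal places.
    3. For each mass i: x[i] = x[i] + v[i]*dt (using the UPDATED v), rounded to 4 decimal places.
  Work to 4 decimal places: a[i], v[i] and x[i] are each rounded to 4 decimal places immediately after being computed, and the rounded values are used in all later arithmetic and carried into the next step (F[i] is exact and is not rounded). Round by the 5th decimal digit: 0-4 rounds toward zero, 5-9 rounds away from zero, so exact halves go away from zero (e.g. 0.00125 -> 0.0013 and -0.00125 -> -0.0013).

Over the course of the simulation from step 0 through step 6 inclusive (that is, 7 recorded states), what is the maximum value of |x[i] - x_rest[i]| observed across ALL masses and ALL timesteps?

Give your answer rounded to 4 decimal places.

Answer: 1.5385

Derivation:
Step 0: x=[5.0000 10.0000] v=[0.0000 -2.0000]
Step 1: x=[5.0000 9.6000] v=[0.0000 -2.0000]
Step 2: x=[4.9680 9.2320] v=[-0.1600 -1.8400]
Step 3: x=[4.8771 8.9229] v=[-0.4544 -1.5456]
Step 4: x=[4.7099 8.6901] v=[-0.8361 -1.1639]
Step 5: x=[4.4611 8.5389] v=[-1.2440 -0.7560]
Step 6: x=[4.1385 8.4615] v=[-1.6129 -0.3871]
Max displacement = 1.5385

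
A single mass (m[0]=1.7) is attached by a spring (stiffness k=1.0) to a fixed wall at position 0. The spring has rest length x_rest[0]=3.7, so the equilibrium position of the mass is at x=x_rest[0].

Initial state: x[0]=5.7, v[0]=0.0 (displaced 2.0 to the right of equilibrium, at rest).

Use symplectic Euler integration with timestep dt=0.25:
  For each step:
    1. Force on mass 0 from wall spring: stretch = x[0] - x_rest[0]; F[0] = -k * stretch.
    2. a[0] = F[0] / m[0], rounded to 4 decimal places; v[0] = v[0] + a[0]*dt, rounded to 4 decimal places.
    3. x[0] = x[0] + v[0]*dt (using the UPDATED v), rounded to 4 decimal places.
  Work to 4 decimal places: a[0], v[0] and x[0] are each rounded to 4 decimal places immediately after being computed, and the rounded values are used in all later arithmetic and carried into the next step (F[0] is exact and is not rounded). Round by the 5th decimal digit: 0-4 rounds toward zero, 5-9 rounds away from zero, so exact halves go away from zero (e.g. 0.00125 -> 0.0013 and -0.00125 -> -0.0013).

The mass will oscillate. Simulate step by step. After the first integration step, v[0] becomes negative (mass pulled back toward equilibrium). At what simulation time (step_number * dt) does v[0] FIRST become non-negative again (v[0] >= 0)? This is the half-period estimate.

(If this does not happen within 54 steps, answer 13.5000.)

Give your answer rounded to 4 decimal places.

Step 0: x=[5.7000] v=[0.0000]
Step 1: x=[5.6265] v=[-0.2941]
Step 2: x=[5.4822] v=[-0.5774]
Step 3: x=[5.2723] v=[-0.8395]
Step 4: x=[5.0046] v=[-1.0707]
Step 5: x=[4.6890] v=[-1.2626]
Step 6: x=[4.3370] v=[-1.4081]
Step 7: x=[3.9616] v=[-1.5018]
Step 8: x=[3.5765] v=[-1.5403]
Step 9: x=[3.1960] v=[-1.5222]
Step 10: x=[2.8340] v=[-1.4481]
Step 11: x=[2.5038] v=[-1.3208]
Step 12: x=[2.2176] v=[-1.1449]
Step 13: x=[1.9859] v=[-0.9269]
Step 14: x=[1.8172] v=[-0.6748]
Step 15: x=[1.7177] v=[-0.3979]
Step 16: x=[1.6911] v=[-0.1064]
Step 17: x=[1.7384] v=[0.1890]
First v>=0 after going negative at step 17, time=4.2500

Answer: 4.2500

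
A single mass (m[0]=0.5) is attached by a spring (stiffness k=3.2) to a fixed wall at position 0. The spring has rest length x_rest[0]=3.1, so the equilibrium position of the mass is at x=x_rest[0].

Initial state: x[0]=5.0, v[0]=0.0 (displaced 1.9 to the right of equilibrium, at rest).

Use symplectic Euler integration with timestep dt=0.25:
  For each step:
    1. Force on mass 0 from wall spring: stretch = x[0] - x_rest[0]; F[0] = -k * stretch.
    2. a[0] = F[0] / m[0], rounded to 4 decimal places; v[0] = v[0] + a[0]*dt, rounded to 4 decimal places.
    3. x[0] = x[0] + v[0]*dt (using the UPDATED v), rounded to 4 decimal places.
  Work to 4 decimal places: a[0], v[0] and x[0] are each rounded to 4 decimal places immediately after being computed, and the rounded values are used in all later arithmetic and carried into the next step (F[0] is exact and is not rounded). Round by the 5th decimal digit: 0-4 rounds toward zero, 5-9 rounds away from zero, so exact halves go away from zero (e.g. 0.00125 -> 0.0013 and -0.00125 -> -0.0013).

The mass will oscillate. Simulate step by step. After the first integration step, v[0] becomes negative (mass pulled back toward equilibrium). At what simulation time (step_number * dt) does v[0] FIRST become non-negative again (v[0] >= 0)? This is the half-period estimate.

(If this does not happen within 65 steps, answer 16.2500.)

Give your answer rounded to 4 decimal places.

Step 0: x=[5.0000] v=[0.0000]
Step 1: x=[4.2400] v=[-3.0400]
Step 2: x=[3.0240] v=[-4.8640]
Step 3: x=[1.8384] v=[-4.7424]
Step 4: x=[1.1574] v=[-2.7239]
Step 5: x=[1.2535] v=[0.3843]
First v>=0 after going negative at step 5, time=1.2500

Answer: 1.2500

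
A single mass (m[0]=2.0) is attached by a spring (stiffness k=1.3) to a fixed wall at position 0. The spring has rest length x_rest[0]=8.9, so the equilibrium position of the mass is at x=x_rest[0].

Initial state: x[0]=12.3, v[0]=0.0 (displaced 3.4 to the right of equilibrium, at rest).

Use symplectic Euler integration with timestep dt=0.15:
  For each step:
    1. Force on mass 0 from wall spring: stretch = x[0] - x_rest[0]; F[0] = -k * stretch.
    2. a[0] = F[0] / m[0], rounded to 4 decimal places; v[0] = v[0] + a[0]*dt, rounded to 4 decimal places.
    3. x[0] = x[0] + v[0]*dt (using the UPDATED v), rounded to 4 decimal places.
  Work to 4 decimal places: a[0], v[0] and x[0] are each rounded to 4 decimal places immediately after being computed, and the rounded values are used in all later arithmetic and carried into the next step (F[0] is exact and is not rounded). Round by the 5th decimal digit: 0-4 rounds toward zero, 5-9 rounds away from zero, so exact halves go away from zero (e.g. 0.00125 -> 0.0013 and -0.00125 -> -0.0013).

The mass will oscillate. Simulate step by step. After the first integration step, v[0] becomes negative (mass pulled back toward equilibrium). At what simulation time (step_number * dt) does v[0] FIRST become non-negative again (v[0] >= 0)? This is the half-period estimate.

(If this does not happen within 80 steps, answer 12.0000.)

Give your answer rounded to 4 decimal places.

Answer: 3.9000

Derivation:
Step 0: x=[12.3000] v=[0.0000]
Step 1: x=[12.2503] v=[-0.3315]
Step 2: x=[12.1516] v=[-0.6582]
Step 3: x=[12.0053] v=[-0.9752]
Step 4: x=[11.8136] v=[-1.2780]
Step 5: x=[11.5793] v=[-1.5621]
Step 6: x=[11.3058] v=[-1.8233]
Step 7: x=[10.9971] v=[-2.0579]
Step 8: x=[10.6577] v=[-2.2624]
Step 9: x=[10.2926] v=[-2.4338]
Step 10: x=[9.9072] v=[-2.5696]
Step 11: x=[9.5070] v=[-2.6678]
Step 12: x=[9.0980] v=[-2.7270]
Step 13: x=[8.6861] v=[-2.7463]
Step 14: x=[8.2773] v=[-2.7255]
Step 15: x=[7.8776] v=[-2.6648]
Step 16: x=[7.4928] v=[-2.5651]
Step 17: x=[7.1286] v=[-2.4279]
Step 18: x=[6.7903] v=[-2.2552]
Step 19: x=[6.4829] v=[-2.0495]
Step 20: x=[6.2108] v=[-1.8138]
Step 21: x=[5.9781] v=[-1.5516]
Step 22: x=[5.7881] v=[-1.2667]
Step 23: x=[5.6436] v=[-0.9633]
Step 24: x=[5.5467] v=[-0.6458]
Step 25: x=[5.4989] v=[-0.3189]
Step 26: x=[5.5008] v=[0.0127]
First v>=0 after going negative at step 26, time=3.9000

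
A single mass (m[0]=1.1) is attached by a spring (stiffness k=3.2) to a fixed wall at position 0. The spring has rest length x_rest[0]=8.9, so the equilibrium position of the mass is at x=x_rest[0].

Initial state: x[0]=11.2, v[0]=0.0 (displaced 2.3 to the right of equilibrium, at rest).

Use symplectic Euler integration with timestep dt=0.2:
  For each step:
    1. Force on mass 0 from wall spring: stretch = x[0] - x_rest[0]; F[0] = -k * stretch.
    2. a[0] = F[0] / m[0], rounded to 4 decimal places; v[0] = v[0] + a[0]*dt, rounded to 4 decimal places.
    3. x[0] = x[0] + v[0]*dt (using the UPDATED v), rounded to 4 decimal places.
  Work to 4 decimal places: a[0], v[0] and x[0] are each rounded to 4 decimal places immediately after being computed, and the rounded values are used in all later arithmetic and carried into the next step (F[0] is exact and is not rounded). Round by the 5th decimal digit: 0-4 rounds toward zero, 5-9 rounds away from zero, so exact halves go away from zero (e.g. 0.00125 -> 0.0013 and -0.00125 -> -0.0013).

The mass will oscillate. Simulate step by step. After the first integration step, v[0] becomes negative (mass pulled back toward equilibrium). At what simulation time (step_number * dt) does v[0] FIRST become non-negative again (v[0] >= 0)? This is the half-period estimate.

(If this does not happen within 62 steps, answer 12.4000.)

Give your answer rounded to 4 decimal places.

Step 0: x=[11.2000] v=[0.0000]
Step 1: x=[10.9324] v=[-1.3382]
Step 2: x=[10.4283] v=[-2.5207]
Step 3: x=[9.7463] v=[-3.4099]
Step 4: x=[8.9658] v=[-3.9023]
Step 5: x=[8.1777] v=[-3.9406]
Step 6: x=[7.4736] v=[-3.5204]
Step 7: x=[6.9355] v=[-2.6905]
Step 8: x=[6.6260] v=[-1.5475]
Step 9: x=[6.5811] v=[-0.2244]
Step 10: x=[6.8061] v=[1.1248]
First v>=0 after going negative at step 10, time=2.0000

Answer: 2.0000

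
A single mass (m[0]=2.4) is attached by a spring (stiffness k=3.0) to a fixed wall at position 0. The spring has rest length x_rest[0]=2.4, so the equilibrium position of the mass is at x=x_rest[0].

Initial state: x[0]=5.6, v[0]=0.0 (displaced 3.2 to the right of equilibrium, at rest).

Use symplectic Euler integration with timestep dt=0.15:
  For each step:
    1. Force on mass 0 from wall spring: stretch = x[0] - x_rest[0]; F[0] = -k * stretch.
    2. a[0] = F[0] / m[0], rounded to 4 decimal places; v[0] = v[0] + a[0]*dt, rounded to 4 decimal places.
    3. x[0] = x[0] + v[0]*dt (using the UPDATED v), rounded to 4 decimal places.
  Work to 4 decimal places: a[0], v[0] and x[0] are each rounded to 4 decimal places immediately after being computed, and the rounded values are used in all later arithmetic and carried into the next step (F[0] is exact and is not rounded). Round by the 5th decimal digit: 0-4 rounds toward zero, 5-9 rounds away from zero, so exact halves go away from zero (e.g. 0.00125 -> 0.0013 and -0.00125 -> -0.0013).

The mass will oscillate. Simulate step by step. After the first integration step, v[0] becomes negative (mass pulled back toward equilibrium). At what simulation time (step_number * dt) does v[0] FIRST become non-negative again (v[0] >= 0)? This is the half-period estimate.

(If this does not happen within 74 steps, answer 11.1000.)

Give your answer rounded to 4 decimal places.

Step 0: x=[5.6000] v=[0.0000]
Step 1: x=[5.5100] v=[-0.6000]
Step 2: x=[5.3325] v=[-1.1831]
Step 3: x=[5.0726] v=[-1.7329]
Step 4: x=[4.7375] v=[-2.2340]
Step 5: x=[4.3367] v=[-2.6723]
Step 6: x=[3.8814] v=[-3.0354]
Step 7: x=[3.3844] v=[-3.3132]
Step 8: x=[2.8597] v=[-3.4978]
Step 9: x=[2.3221] v=[-3.5840]
Step 10: x=[1.7867] v=[-3.5694]
Step 11: x=[1.2685] v=[-3.4544]
Step 12: x=[0.7822] v=[-3.2422]
Step 13: x=[0.3414] v=[-2.9389]
Step 14: x=[-0.0415] v=[-2.5529]
Step 15: x=[-0.3558] v=[-2.0951]
Step 16: x=[-0.5926] v=[-1.5784]
Step 17: x=[-0.7452] v=[-1.0173]
Step 18: x=[-0.8093] v=[-0.4276]
Step 19: x=[-0.7832] v=[0.1741]
First v>=0 after going negative at step 19, time=2.8500

Answer: 2.8500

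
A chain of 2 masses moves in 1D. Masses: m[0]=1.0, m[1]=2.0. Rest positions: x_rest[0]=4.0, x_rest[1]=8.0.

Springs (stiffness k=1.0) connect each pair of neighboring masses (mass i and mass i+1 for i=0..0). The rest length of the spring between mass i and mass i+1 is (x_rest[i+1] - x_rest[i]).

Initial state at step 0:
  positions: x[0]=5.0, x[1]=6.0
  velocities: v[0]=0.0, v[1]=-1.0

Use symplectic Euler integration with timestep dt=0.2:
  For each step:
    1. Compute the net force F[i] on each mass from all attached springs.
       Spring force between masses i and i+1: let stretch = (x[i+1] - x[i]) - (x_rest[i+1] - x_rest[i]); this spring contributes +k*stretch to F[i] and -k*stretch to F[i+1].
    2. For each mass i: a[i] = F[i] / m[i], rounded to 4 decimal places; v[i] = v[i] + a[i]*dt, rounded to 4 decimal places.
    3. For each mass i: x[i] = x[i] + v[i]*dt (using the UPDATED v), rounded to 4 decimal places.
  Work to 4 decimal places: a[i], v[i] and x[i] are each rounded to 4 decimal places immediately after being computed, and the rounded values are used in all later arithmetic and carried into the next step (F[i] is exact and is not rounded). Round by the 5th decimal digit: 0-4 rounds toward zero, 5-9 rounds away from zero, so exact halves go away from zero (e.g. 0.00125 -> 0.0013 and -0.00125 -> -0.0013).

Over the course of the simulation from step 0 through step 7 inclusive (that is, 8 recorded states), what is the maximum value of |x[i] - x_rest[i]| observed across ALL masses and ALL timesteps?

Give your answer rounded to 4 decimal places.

Answer: 2.2420

Derivation:
Step 0: x=[5.0000 6.0000] v=[0.0000 -1.0000]
Step 1: x=[4.8800 5.8600] v=[-0.6000 -0.7000]
Step 2: x=[4.6392 5.7804] v=[-1.2040 -0.3980]
Step 3: x=[4.2840 5.7580] v=[-1.7758 -0.1121]
Step 4: x=[3.8278 5.7861] v=[-2.2810 0.1405]
Step 5: x=[3.2899 5.8550] v=[-2.6893 0.3447]
Step 6: x=[2.6946 5.9526] v=[-2.9763 0.4882]
Step 7: x=[2.0697 6.0651] v=[-3.1247 0.5624]
Max displacement = 2.2420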